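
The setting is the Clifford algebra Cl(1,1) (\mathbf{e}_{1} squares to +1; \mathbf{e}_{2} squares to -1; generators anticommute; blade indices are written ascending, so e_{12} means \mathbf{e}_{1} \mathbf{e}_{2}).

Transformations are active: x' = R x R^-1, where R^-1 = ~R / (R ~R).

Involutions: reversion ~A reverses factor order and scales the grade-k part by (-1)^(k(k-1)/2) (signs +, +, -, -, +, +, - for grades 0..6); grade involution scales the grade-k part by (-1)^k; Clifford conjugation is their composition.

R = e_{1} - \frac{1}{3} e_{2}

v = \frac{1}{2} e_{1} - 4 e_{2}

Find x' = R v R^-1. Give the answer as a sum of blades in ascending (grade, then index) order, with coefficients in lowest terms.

~R = e_{1} - \frac{1}{3} e_{2}, and R ~R = \frac{8}{9}, so R^-1 = ~R / (\frac{8}{9}).
R v = -\frac{5}{6} - \frac{23}{6} e_{12}
Answer: -\frac{19}{8} e_{1} + \frac{37}{8} e_{2}


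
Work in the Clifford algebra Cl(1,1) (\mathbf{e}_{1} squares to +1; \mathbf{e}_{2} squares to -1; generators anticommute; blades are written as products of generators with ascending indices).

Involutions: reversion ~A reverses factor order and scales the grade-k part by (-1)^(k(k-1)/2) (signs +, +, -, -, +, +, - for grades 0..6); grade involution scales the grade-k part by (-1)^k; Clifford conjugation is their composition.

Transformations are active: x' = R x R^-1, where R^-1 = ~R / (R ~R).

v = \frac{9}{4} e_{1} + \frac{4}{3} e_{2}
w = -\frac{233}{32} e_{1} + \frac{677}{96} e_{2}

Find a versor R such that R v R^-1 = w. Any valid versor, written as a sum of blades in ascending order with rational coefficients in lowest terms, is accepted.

R = v + w = -\frac{161}{32} e_{1} + \frac{805}{96} e_{2} works: the equal norms (\frac{473}{144}) guarantee its sandwich swaps v into w.
Answer: -\frac{161}{32} e_{1} + \frac{805}{96} e_{2}


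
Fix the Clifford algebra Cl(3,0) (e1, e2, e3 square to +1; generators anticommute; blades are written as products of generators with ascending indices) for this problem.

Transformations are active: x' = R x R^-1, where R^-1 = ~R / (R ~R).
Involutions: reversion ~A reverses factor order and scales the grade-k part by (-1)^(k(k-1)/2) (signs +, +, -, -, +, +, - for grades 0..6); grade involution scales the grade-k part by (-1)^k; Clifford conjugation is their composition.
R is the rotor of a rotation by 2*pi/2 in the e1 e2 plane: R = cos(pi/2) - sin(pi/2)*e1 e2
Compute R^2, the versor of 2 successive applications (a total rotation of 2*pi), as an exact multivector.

The rotor phase is half the rotation angle and phases add under composition, so 2 steps in the e1 e2 plane accumulate phase 2*(pi/2) = pi: R^2 = cos(pi) - sin(pi)*e1 e2.
cos(pi) = -1 and sin(pi) = 0, so R^2 = -1. The total rotation 2*pi is 1 full turn, so every vector returns to itself, yet the rotor is -1, on the OTHER sheet of the double cover (an odd number of 2*pi turns).
Answer: -1


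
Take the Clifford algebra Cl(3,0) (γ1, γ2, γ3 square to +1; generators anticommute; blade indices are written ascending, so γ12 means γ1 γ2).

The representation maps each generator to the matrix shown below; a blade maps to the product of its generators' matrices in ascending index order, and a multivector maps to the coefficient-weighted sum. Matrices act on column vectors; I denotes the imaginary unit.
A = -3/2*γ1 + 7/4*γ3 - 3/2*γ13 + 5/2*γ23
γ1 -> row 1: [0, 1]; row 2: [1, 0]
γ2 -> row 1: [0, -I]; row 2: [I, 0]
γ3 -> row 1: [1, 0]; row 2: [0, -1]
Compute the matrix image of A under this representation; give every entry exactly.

Bivector images (products of the table entries): rho(γ13) = rho(γ1)rho(γ3) = row 1: [0, -1]; row 2: [1, 0]; rho(γ23) = rho(γ2)rho(γ3) = row 1: [0, I]; row 2: [I, 0].
M = (-3/2)*rho(γ1) + (7/4)*rho(γ3) + (-3/2)*rho(γ13) + (5/2)*rho(γ23), summed entrywise:
Answer: row 1: [7/4, 5*I/2]; row 2: [-3 + 5*I/2, -7/4]


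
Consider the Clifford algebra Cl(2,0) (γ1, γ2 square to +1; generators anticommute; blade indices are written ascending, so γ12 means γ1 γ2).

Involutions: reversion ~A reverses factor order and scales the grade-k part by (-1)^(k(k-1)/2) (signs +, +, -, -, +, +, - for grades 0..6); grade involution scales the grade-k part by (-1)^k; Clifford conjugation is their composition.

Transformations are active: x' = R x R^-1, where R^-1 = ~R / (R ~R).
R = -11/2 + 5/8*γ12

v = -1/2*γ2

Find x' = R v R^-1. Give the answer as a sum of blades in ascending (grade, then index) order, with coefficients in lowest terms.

~R = -11/2 - 5/8*γ12, and R ~R = 1961/64, so R^-1 = ~R / (1961/64).
R v = -5/16*γ1 + 11/4*γ2
Answer: 220/1961*γ1 - 1911/3922*γ2


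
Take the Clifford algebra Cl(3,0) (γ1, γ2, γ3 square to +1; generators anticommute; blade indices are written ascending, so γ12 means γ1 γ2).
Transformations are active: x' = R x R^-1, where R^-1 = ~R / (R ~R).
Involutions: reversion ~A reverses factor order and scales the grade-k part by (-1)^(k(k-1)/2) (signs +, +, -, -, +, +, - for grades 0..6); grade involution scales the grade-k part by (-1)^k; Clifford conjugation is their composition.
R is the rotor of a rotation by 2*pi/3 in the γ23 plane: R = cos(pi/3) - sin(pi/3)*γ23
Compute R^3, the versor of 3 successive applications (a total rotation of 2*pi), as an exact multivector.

Because a rotor carries half the rotation angle, composing 3 copies of this γ23-plane rotor multiplies the phase: 3*(pi/3) = pi, hence R^3 = cos(pi) - sin(pi)*γ23.
cos(pi) = -1 and sin(pi) = 0, so R^3 = -1. The total rotation 2*pi is 1 full turn, so every vector returns to itself, yet the rotor is -1, on the OTHER sheet of the double cover (an odd number of 2*pi turns).
Answer: -1


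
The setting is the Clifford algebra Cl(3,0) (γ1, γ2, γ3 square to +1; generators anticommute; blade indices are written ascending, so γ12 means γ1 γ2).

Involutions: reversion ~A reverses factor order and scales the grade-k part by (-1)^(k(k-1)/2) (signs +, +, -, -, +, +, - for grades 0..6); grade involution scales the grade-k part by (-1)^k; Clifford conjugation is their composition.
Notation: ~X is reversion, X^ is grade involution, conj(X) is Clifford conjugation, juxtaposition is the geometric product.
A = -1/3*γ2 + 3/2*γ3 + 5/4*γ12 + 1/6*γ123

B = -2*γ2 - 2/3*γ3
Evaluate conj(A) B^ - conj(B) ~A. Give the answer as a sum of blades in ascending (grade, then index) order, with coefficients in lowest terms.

first term: -1/3 - 5/2*γ1 + 1/9*γ12 - 1/3*γ13 + 29/9*γ23 - 5/6*γ123
second term: 1/3 + 5/2*γ1 - 1/9*γ12 + 1/3*γ13 + 29/9*γ23 - 5/6*γ123
Answer: -2/3 - 5*γ1 + 2/9*γ12 - 2/3*γ13


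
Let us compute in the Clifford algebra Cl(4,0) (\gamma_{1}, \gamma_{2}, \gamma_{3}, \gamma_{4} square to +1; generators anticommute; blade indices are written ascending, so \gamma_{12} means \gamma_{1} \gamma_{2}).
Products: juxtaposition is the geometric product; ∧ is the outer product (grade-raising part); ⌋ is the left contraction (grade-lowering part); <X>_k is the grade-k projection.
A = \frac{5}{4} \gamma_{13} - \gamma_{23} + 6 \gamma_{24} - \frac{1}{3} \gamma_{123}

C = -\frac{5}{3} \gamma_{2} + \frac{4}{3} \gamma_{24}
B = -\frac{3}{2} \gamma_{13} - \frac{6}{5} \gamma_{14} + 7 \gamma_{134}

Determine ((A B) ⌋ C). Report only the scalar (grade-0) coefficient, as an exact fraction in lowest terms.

step 1: \frac{15}{8} + \frac{1}{2} \gamma_{2} - \frac{35}{4} \gamma_{4} - \frac{57}{10} \gamma_{12} - \frac{7}{3} \gamma_{24} + \frac{3}{2} \gamma_{34} - 42 \gamma_{123} - 7 \gamma_{124} + \frac{2}{5} \gamma_{234} + \frac{51}{5} \gamma_{1234}
step 2: \frac{41}{18} + \frac{205}{24} \gamma_{2} + \frac{2}{3} \gamma_{4} + \frac{5}{2} \gamma_{24}
Answer: \frac{41}{18}


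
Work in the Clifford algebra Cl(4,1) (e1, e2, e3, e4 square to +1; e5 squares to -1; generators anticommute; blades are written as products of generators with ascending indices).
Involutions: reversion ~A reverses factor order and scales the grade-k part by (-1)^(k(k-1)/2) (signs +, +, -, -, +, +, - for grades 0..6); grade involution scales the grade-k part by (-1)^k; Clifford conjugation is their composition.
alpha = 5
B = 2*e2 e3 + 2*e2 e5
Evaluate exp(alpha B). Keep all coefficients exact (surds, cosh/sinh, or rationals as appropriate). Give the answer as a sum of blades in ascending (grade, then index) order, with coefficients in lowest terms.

B^2 term by term: the squares give (2)^2*(e2 e3)^2 + (2)^2*(e2 e5)^2 = 4*(-1) + 4*(+1) = 0 (each basis 2-blade squares to minus the product of its generators' squares); cross terms between blades sharing an index anticommute and cancel. So B^2 = 0.
B^2 = 0, so the series truncates immediately: exp(alpha B) = 1 + alpha B (parabolic case).
Answer: 1 + 10*e2 e3 + 10*e2 e5


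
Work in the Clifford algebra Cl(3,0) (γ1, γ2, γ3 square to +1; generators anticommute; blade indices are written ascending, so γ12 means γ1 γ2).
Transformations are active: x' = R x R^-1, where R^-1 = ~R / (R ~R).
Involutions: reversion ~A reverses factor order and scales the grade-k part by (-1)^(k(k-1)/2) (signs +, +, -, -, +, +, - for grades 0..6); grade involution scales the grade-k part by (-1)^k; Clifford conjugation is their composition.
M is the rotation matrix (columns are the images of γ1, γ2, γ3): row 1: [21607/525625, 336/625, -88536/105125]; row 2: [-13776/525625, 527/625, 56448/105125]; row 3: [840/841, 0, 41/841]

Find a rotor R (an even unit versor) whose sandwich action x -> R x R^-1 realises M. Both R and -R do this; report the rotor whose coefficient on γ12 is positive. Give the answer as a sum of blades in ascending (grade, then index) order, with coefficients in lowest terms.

Method: write R = a + b12*γ12 + b13*γ13 + b23*γ23 with a^2 + b12^2 + b13^2 + b23^2 = 1 (so R^-1 = ~R). Expanding the columns R e_j ~R gives tr M = 4a^2 - 1 and, from the antisymmetric part, M21 - M12 = -4a*b12, M13 - M31 = 4a*b13, M32 - M23 = -4a*b23.
Here tr M = 490439/525625, so a^2 = (1 + tr M)/4 = 254016/525625 and a = ±504/725. Taking a = 504/725: M21 - M12 = -296352/525625, M13 - M31 = -193536/105125, M32 - M23 = -56448/105125, giving b12 = 147/725, b13 = -96/145, b23 = 28/145, i.e. R = 504/725 + 147/725*γ12 - 96/145*γ13 + 28/145*γ23.
Its γ12 coefficient is already positive.
Answer: 504/725 + 147/725*γ12 - 96/145*γ13 + 28/145*γ23. Recall the cover is two-to-one: with M of trace 490439/525625, both preimages act alike, and the stated γ12 sign chooses the sheet.


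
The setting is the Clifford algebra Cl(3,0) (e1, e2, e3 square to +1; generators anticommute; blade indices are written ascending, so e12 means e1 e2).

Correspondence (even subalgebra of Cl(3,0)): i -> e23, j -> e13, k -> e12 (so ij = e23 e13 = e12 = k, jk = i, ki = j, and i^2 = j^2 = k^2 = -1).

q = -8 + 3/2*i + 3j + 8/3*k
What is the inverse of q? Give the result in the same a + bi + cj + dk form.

In blades: q = -8 + 8/3*e12 + 3*e13 + 3/2*e23.
With qbar = -8 - 8/3*e12 - 3*e13 - 3/2*e23 (scalar fixed, mapped units negated), q qbar = 2965/36 (the sum of squared coefficients), so q^-1 = qbar / (2965/36) = -288/2965 - 96/2965*e12 - 108/2965*e13 - 54/2965*e23; translating back:
Answer: -288/2965 - 54/2965*i - 108/2965*j - 96/2965*k


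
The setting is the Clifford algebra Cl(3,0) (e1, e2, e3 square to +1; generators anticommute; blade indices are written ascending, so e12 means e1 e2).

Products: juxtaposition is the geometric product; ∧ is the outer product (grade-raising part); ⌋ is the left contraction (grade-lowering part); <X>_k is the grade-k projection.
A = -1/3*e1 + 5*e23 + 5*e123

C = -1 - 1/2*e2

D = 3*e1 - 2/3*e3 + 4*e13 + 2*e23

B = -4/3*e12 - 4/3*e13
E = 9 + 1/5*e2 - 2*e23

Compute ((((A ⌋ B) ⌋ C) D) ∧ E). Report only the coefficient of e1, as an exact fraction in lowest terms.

step 1: 4/9*e2 + 4/9*e3
step 2: -2/9
step 3: -2/3*e1 + 4/27*e3 - 8/9*e13 - 4/9*e23
step 4: -6*e1 + 4/3*e3 - 2/15*e12 - 8*e13 - 544/135*e23 + 68/45*e123
Answer: -6


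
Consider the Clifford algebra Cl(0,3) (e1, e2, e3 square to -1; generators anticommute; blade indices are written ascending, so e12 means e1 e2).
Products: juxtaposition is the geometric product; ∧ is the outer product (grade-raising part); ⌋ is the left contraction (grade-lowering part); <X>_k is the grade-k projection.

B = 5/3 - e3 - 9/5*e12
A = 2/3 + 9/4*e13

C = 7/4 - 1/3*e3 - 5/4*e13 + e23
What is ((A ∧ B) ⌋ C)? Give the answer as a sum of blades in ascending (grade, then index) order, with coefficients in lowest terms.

step 1: 10/9 - 2/3*e3 - 6/5*e12 + 15/4*e13
step 2: 923/144 + 5/6*e1 - 2/3*e2 - 10/27*e3 - 25/18*e13 + 10/9*e23
Answer: 923/144 + 5/6*e1 - 2/3*e2 - 10/27*e3 - 25/18*e13 + 10/9*e23


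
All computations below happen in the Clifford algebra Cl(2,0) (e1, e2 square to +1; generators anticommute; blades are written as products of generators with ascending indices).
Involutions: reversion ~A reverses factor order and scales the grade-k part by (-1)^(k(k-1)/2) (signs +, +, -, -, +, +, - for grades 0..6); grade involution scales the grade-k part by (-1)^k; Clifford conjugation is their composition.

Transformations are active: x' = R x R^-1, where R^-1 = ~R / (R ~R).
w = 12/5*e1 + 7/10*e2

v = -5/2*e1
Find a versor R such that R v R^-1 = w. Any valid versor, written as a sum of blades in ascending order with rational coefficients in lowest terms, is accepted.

Here q(v) = q(w) = 25/4; the classical choice R = v + w = -1/10*e1 + 7/10*e2 then realises v -> w under the sandwich.
Answer: -1/10*e1 + 7/10*e2


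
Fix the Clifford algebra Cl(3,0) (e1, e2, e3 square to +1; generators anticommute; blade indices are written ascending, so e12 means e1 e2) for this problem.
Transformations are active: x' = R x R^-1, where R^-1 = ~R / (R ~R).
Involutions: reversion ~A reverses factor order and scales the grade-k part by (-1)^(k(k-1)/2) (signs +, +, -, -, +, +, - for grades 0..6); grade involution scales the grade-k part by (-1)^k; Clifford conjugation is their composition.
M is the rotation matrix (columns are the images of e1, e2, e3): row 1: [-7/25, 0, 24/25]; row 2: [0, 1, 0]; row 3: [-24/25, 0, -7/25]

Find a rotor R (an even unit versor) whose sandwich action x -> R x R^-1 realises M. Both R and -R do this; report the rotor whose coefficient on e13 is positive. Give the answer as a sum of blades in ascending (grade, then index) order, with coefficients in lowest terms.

Method: write R = a + b12*e12 + b13*e13 + b23*e23 with a^2 + b12^2 + b13^2 + b23^2 = 1 (so R^-1 = ~R). Expanding the columns R e_j ~R gives tr M = 4a^2 - 1 and, from the antisymmetric part, M21 - M12 = -4a*b12, M13 - M31 = 4a*b13, M32 - M23 = -4a*b23.
Here tr M = 11/25, so a^2 = (1 + tr M)/4 = 9/25 and a = ±3/5. Taking a = 3/5: M21 - M12 = 0, M13 - M31 = 48/25, M32 - M23 = 0, giving b12 = 0, b13 = 4/5, b23 = 0, i.e. R = 3/5 + 4/5*e13.
Its e13 coefficient is already positive.
Answer: 3/5 + 4/5*e13. Key observation: the double cover Spin(3) -> SO(3) sends R and -R to the same matrix (trace 11/25 here), so the stated sign of the e13 coefficient is what selects one sheet.


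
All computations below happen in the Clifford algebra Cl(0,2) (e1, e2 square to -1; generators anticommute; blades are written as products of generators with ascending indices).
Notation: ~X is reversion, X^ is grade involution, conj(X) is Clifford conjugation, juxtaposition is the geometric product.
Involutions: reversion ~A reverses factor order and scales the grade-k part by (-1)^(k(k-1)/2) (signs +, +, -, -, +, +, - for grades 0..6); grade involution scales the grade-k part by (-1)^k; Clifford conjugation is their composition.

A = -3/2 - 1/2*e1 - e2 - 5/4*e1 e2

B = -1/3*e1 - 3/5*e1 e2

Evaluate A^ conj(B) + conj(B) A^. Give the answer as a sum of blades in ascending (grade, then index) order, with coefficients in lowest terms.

first term: 7/12 + 1/10*e1 - 43/60*e2 - 37/30*e1 e2
second term: 7/12 - 11/10*e1 + 43/60*e2 - 17/30*e1 e2
Answer: 7/6 - e1 - 9/5*e1 e2


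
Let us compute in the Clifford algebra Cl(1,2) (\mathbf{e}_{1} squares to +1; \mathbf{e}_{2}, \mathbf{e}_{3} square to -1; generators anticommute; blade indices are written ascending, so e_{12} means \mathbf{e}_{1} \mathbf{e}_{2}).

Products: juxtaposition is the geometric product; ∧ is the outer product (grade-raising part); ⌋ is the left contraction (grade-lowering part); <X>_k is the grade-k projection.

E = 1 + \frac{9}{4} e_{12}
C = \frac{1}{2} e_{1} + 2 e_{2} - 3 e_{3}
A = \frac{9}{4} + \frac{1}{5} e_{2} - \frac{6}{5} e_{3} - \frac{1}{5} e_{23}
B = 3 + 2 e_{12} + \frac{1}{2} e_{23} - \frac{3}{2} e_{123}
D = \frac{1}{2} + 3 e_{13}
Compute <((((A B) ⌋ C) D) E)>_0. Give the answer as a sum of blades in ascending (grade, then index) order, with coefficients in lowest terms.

step 1: \frac{137}{20} + \frac{1}{10} e_{1} - \frac{37}{10} e_{3} + \frac{27}{10} e_{12} - \frac{7}{10} e_{13} + \frac{21}{40} e_{23} - \frac{231}{40} e_{123}
step 2: -\frac{221}{20} + \frac{137}{40} e_{1} + \frac{137}{10} e_{2} - \frac{411}{20} e_{3}
step 3: -\frac{221}{40} - \frac{959}{16} e_{1} + \frac{137}{20} e_{2} - \frac{663}{20} e_{13} - \frac{411}{10} e_{123}
step 4: -\frac{221}{40} - \frac{1781}{40} e_{1} - \frac{40963}{320} e_{2} - \frac{3699}{40} e_{3} - \frac{1989}{160} e_{12} - \frac{663}{20} e_{13} - \frac{5967}{80} e_{23} - \frac{411}{10} e_{123}
step 5: -\frac{221}{40}
Answer: -\frac{221}{40}


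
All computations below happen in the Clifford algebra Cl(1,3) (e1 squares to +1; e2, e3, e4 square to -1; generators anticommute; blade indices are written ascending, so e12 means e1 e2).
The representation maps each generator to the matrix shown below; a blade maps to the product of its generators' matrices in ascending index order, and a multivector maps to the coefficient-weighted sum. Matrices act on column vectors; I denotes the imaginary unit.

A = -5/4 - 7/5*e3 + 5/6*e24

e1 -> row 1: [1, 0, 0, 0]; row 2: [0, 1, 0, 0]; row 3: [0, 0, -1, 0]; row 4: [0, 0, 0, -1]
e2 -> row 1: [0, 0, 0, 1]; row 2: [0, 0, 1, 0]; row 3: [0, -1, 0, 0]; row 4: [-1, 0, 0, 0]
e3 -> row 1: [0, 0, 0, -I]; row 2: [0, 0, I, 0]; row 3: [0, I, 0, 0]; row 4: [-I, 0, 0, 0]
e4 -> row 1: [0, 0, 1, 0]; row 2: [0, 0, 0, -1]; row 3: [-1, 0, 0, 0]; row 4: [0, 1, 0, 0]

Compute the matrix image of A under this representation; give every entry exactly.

Bivector images (products of the table entries): rho(e24) = rho(e2)rho(e4) = row 1: [0, 1, 0, 0]; row 2: [-1, 0, 0, 0]; row 3: [0, 0, 0, 1]; row 4: [0, 0, -1, 0].
M = (-5/4)*1 + (-7/5)*rho(e3) + (5/6)*rho(e24), summed entrywise (1 is the identity matrix):
Answer: row 1: [-5/4, 5/6, 0, 7*I/5]; row 2: [-5/6, -5/4, -7*I/5, 0]; row 3: [0, -7*I/5, -5/4, 5/6]; row 4: [7*I/5, 0, -5/6, -5/4]


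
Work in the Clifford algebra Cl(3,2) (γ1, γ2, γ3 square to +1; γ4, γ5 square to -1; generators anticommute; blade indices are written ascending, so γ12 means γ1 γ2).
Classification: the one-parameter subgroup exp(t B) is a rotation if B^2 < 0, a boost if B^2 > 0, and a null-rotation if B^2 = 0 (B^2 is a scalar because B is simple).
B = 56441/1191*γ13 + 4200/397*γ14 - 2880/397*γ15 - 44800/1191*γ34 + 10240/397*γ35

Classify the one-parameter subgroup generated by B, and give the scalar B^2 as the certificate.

B^2 term by term: the squares give (56441/1191)^2*(γ13)^2 + (4200/397)^2*(γ14)^2 + (-2880/397)^2*(γ15)^2 + (-44800/1191)^2*(γ34)^2 + (10240/397)^2*(γ35)^2 = 3185586481/1418481*(-1) + 17640000/157609*(+1) + 8294400/157609*(+1) + 2007040000/1418481*(+1) + 104857600/157609*(+1) = -1 (each basis 2-blade squares to minus the product of its generators' squares); cross terms between blades sharing an index anticommute and cancel; the commuting (index-disjoint) pairs give grade-4 terms 2*c*c'*(blade product), which cancel blade by blade — γ1345: -86016000/157609 + 86016000/157609 = 0 — confirming B is simple. So B^2 = -1.
Answer: rotation, certificate B^2 = -1. Certificate logic: -1 is a conjugation-invariant scalar, so its sign fixes rotation versus boost versus null-rotation outright.


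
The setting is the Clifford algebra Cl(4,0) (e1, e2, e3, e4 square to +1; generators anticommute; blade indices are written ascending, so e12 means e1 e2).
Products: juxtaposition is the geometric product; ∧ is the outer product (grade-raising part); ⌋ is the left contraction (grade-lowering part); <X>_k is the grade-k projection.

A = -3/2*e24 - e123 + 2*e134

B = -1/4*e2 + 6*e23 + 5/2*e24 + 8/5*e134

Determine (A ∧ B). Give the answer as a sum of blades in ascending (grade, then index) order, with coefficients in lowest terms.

step 1: -1/2*e1234
Answer: -1/2*e1234


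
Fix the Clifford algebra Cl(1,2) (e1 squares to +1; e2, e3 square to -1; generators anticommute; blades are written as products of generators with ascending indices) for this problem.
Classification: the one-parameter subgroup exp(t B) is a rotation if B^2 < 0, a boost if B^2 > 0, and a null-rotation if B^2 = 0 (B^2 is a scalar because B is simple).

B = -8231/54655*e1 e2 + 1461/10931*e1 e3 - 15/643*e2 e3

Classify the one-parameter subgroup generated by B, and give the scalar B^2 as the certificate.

B^2 term by term: the squares give (-8231/54655)^2*(e1 e2)^2 + (1461/10931)^2*(e1 e3)^2 + (-15/643)^2*(e2 e3)^2 = 67749361/2987169025*(+1) + 2134521/119486761*(+1) + 225/413449*(-1) = 1/25 (each basis 2-blade squares to minus the product of its generators' squares); cross terms between blades sharing an index anticommute and cancel. So B^2 = 1/25.
Answer: boost, certificate B^2 = 1/25. Note: conjugating B changes its blade decomposition but never the scalar B^2 = 1/25, whose sign settles the classification.


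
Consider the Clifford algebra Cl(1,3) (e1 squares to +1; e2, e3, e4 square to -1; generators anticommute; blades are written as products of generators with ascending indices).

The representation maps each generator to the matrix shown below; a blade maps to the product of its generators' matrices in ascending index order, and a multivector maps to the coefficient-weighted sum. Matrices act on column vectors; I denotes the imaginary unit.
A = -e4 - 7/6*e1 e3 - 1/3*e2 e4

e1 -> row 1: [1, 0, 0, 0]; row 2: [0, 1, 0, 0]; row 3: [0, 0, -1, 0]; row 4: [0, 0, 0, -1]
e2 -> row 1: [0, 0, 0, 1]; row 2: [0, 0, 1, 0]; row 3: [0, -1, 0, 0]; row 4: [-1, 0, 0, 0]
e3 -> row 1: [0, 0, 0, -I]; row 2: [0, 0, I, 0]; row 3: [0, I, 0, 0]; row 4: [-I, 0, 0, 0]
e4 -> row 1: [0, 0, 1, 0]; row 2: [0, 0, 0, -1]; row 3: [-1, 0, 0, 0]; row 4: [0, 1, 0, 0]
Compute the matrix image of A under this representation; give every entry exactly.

Bivector images (products of the table entries): rho(e1 e3) = rho(e1)rho(e3) = row 1: [0, 0, 0, -I]; row 2: [0, 0, I, 0]; row 3: [0, -I, 0, 0]; row 4: [I, 0, 0, 0]; rho(e2 e4) = rho(e2)rho(e4) = row 1: [0, 1, 0, 0]; row 2: [-1, 0, 0, 0]; row 3: [0, 0, 0, 1]; row 4: [0, 0, -1, 0].
M = (-1)*rho(e4) + (-7/6)*rho(e1 e3) + (-1/3)*rho(e2 e4), summed entrywise:
Answer: row 1: [0, -1/3, -1, 7*I/6]; row 2: [1/3, 0, -7*I/6, 1]; row 3: [1, 7*I/6, 0, -1/3]; row 4: [-7*I/6, -1, 1/3, 0]


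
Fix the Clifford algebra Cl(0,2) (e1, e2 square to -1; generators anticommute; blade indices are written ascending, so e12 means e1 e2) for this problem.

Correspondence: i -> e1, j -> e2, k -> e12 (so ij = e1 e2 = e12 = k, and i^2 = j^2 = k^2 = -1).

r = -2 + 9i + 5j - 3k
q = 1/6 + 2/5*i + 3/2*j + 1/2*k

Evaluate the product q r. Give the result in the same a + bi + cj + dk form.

In blades: q = 1/6 + 2/5*e1 + 3/2*e2 + 1/2*e12, r = -2 + 9*e1 + 5*e2 - 3*e12.
Distribute q over r term by term (generator squares from the signature, products reordered to ascending indices): (1/6)*r = -1/3 + 3/2*e1 + 5/6*e2 - 1/2*e12; (2/5*e1)*r = -18/5 - 4/5*e1 + 6/5*e2 + 2*e12; (3/2*e2)*r = -15/2 - 9/2*e1 - 3*e2 - 27/2*e12; (1/2*e12)*r = 3/2 - 5/2*e1 + 9/2*e2 - e12.
Sum: -149/15 - 63/10*e1 + 53/15*e2 - 13*e12; translating back through the correspondence:
Answer: -149/15 - 63/10*i + 53/15*j - 13k


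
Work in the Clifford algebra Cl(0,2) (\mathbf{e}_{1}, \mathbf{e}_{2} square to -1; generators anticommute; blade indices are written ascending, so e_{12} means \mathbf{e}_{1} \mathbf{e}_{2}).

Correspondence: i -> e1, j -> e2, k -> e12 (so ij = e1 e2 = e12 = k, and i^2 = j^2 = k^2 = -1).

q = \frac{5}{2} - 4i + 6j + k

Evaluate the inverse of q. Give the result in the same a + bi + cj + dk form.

In blades: q = \frac{5}{2} - 4 e_{1} + 6 e_{2} + e_{12}.
With qbar = \frac{5}{2} + 4 e_{1} - 6 e_{2} - e_{12} (scalar fixed, mapped units negated), q qbar = \frac{237}{4} (the sum of squared coefficients), so q^-1 = qbar / (\frac{237}{4}) = \frac{10}{237} + \frac{16}{237} e_{1} - \frac{8}{79} e_{2} - \frac{4}{237} e_{12}; translating back:
Answer: \frac{10}{237} + \frac{16}{237}i - \frac{8}{79}j - \frac{4}{237}k


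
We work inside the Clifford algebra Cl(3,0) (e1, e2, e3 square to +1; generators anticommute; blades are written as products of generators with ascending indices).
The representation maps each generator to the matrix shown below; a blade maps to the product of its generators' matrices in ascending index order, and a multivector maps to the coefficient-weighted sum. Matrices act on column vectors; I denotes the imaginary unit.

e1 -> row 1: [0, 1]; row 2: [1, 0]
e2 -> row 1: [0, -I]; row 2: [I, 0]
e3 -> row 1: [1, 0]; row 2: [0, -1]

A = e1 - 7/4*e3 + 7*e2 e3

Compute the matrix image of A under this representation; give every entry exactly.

Bivector images (products of the table entries): rho(e2 e3) = rho(e2)rho(e3) = row 1: [0, I]; row 2: [I, 0].
M = (1)*rho(e1) + (-7/4)*rho(e3) + (7)*rho(e2 e3), summed entrywise:
Answer: row 1: [-7/4, 1 + 7*I]; row 2: [1 + 7*I, 7/4]


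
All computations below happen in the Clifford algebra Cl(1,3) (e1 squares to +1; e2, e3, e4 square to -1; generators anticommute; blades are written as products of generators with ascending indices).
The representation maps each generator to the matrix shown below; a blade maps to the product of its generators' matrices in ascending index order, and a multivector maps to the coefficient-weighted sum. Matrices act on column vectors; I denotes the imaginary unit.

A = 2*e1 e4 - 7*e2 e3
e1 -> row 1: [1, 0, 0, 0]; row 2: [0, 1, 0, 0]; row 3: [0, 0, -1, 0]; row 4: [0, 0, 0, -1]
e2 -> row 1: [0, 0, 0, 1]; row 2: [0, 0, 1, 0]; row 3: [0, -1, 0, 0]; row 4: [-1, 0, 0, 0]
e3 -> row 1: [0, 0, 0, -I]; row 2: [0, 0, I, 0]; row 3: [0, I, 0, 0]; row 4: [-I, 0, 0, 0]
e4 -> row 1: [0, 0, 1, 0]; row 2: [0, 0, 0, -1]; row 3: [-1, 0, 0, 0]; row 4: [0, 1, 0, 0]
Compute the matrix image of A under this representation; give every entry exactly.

Bivector images (products of the table entries): rho(e1 e4) = rho(e1)rho(e4) = row 1: [0, 0, 1, 0]; row 2: [0, 0, 0, -1]; row 3: [1, 0, 0, 0]; row 4: [0, -1, 0, 0]; rho(e2 e3) = rho(e2)rho(e3) = row 1: [-I, 0, 0, 0]; row 2: [0, I, 0, 0]; row 3: [0, 0, -I, 0]; row 4: [0, 0, 0, I].
M = (2)*rho(e1 e4) + (-7)*rho(e2 e3), summed entrywise:
Answer: row 1: [7*I, 0, 2, 0]; row 2: [0, -7*I, 0, -2]; row 3: [2, 0, 7*I, 0]; row 4: [0, -2, 0, -7*I]


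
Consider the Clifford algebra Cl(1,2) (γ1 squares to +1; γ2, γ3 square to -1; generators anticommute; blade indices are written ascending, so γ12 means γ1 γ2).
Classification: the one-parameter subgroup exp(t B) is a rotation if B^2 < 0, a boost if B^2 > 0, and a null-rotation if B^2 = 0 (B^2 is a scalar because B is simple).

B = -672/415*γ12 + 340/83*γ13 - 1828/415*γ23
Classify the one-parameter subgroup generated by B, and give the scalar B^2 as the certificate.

B^2 term by term: the squares give (-672/415)^2*(γ12)^2 + (340/83)^2*(γ13)^2 + (-1828/415)^2*(γ23)^2 = 451584/172225*(+1) + 115600/6889*(+1) + 3341584/172225*(-1) = 0 (each basis 2-blade squares to minus the product of its generators' squares); cross terms between blades sharing an index anticommute and cancel. So B^2 = 0.
Answer: null-rotation, certificate B^2 = 0. Note: conjugating B changes its blade decomposition but never the scalar B^2 = 0, whose sign settles the classification.


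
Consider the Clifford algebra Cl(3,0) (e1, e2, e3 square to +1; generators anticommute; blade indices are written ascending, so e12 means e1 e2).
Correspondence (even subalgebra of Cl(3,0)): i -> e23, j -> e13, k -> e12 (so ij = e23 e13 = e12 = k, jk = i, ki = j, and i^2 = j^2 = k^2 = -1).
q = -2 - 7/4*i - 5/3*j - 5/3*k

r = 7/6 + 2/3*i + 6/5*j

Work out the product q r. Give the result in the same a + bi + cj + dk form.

In blades: q = -2 - 5/3*e12 - 5/3*e13 - 7/4*e23, r = 7/6 + 6/5*e13 + 2/3*e23.
Distribute q over r term by term (generator squares from the signature, products reordered to ascending indices): (-2)*r = -7/3 - 12/5*e13 - 4/3*e23; (-5/3*e12)*r = -35/18*e12 - 10/9*e13 + 2*e23; (-5/3*e13)*r = 2 + 10/9*e12 - 35/18*e13; (-7/4*e23)*r = 7/6 - 21/10*e12 - 49/24*e23.
Sum: 5/6 - 44/15*e12 - 491/90*e13 - 11/8*e23; translating back through the correspondence:
Answer: 5/6 - 11/8*i - 491/90*j - 44/15*k


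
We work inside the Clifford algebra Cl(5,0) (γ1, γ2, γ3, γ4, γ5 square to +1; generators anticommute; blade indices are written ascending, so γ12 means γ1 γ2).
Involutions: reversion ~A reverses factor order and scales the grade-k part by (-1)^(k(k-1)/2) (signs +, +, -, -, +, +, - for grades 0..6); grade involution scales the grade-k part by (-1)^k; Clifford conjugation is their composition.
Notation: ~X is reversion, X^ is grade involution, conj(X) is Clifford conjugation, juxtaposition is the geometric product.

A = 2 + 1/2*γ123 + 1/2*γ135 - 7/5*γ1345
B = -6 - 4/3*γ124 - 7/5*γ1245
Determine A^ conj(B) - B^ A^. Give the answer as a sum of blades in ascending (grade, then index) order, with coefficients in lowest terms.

first term: -12 - 49/25*γ23 - 2/3*γ34 + 3*γ123 - 8/3*γ124 + 3*γ135 - 7/10*γ234 - 28/15*γ235 - 7/10*γ345 - 14/5*γ1245 + 42/5*γ1345 - 2/3*γ2345
second term: -12 + 49/25*γ23 - 2/3*γ34 + 3*γ123 + 8/3*γ124 + 3*γ135 - 7/10*γ234 + 28/15*γ235 - 7/10*γ345 - 14/5*γ1245 + 42/5*γ1345 + 2/3*γ2345
Answer: -98/25*γ23 - 16/3*γ124 - 56/15*γ235 - 4/3*γ2345


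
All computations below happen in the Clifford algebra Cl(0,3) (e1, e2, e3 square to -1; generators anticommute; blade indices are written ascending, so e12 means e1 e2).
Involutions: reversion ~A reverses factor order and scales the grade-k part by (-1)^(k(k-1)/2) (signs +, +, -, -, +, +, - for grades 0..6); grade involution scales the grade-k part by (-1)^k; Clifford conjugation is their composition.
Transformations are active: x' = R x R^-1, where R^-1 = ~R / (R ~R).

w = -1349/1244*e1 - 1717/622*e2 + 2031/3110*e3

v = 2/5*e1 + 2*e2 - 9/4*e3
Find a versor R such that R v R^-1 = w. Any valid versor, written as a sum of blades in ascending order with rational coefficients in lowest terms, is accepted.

Since q(v) = q(w) = -3689/400, the sum R = v + w = -4257/6220*e1 - 473/622*e2 - 9933/6220*e3 does the job whenever invertible.
Answer: -4257/6220*e1 - 473/622*e2 - 9933/6220*e3


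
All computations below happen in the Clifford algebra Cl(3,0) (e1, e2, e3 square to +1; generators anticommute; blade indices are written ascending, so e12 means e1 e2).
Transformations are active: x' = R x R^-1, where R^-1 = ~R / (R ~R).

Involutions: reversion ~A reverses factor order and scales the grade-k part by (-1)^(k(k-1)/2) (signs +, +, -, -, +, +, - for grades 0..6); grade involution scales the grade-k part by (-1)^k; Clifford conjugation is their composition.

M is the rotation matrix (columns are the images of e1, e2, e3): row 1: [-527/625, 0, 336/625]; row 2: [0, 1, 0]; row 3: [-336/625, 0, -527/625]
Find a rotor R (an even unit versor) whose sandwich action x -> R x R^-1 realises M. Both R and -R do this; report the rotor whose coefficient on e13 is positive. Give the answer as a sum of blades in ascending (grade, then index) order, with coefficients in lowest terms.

Method: write R = a + b12*e12 + b13*e13 + b23*e23 with a^2 + b12^2 + b13^2 + b23^2 = 1 (so R^-1 = ~R). Expanding the columns R e_j ~R gives tr M = 4a^2 - 1 and, from the antisymmetric part, M21 - M12 = -4a*b12, M13 - M31 = 4a*b13, M32 - M23 = -4a*b23.
Here tr M = -429/625, so a^2 = (1 + tr M)/4 = 49/625 and a = ±7/25. Taking a = 7/25: M21 - M12 = 0, M13 - M31 = 672/625, M32 - M23 = 0, giving b12 = 0, b13 = 24/25, b23 = 0, i.e. R = 7/25 + 24/25*e13.
Its e13 coefficient is already positive.
Answer: 7/25 + 24/25*e13. Recall the cover is two-to-one: with M of trace -429/625, both preimages act alike, and the stated e13 sign chooses the sheet.


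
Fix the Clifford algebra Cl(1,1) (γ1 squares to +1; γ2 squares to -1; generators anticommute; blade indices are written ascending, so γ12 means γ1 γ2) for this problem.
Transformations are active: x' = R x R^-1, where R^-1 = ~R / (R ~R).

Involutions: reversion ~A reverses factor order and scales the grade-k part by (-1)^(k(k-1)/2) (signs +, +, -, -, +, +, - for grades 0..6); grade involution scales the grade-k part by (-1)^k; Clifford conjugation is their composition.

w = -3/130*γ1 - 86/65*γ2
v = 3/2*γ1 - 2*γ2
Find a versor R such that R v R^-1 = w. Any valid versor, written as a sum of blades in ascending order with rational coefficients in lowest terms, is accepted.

Equal squares first: v^2 = w^2 = -7/4. Then v + w = 96/65*γ1 - 216/65*γ2 is a versor taking v to w, provided it is invertible.
Answer: 96/65*γ1 - 216/65*γ2


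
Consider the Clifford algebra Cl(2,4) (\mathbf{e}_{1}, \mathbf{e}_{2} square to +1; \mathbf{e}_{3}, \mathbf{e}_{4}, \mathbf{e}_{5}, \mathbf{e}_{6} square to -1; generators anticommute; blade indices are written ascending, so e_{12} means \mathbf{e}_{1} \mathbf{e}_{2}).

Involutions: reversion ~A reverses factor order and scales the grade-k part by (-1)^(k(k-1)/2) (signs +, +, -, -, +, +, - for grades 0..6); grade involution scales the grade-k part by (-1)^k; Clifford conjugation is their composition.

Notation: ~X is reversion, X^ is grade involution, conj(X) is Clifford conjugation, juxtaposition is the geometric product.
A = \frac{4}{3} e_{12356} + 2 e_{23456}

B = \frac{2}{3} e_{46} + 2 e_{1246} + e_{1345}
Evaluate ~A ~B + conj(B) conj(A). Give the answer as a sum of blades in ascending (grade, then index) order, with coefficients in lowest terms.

first term: 2 e_{126} - 4 e_{135} - \frac{4}{3} e_{235} - \frac{4}{3} e_{246} + \frac{8}{3} e_{345} + \frac{8}{9} e_{12345}
second term: 2 e_{126} - 4 e_{135} + \frac{4}{3} e_{235} - \frac{4}{3} e_{246} + \frac{8}{3} e_{345} + \frac{8}{9} e_{12345}
Answer: 4 e_{126} - 8 e_{135} - \frac{8}{3} e_{246} + \frac{16}{3} e_{345} + \frac{16}{9} e_{12345}


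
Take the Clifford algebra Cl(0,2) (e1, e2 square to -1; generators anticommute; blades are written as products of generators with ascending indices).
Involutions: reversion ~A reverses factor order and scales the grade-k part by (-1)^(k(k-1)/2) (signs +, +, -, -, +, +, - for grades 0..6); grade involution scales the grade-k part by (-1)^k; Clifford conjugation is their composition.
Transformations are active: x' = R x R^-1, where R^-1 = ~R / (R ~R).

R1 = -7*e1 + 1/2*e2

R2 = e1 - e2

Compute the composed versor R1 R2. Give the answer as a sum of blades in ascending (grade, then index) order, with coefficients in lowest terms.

Distribute over the terms of R1 (each basis-blade product reordered to ascending indices, repeated generators contracted through their squares):
(-7*e1) R2 = 7 + 7*e1 e2
(1/2*e2) R2 = 1/2 - 1/2*e1 e2
Summing the partial products and collecting blades:
Answer: 15/2 + 13/2*e1 e2


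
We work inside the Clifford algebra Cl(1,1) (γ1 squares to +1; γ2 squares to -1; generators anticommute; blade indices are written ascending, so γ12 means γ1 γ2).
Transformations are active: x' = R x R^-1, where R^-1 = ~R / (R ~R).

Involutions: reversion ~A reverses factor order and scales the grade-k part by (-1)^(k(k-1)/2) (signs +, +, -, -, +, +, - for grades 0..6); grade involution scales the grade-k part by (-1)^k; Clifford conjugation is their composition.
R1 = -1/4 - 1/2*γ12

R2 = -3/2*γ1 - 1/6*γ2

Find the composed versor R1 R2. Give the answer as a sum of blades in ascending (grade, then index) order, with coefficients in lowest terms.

Distribute over the terms of R1 (each basis-blade product reordered to ascending indices, repeated generators contracted through their squares):
(-1/4) R2 = 3/8*γ1 + 1/24*γ2
(-1/2*γ12) R2 = -1/12*γ1 - 3/4*γ2
Summing the partial products and collecting blades:
Answer: 7/24*γ1 - 17/24*γ2


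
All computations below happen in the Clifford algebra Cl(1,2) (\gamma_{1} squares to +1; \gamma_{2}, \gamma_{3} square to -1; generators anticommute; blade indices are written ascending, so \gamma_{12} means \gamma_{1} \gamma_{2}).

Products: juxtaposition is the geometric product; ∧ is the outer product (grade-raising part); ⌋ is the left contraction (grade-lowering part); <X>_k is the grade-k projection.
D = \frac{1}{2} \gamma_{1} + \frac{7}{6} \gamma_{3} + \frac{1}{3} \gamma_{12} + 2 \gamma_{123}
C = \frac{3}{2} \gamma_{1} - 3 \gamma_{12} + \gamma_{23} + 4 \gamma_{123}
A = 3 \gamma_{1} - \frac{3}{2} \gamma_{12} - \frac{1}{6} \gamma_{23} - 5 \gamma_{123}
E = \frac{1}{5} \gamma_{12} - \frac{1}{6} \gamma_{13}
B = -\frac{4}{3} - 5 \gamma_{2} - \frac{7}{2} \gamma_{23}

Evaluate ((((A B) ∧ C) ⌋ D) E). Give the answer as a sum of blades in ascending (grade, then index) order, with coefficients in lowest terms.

step 1: -\frac{7}{12} - 29 \gamma_{1} + \frac{5}{6} \gamma_{3} - 13 \gamma_{12} + \frac{79}{4} \gamma_{13} + \frac{2}{9} \gamma_{23} - \frac{23}{6} \gamma_{123}
step 2: -\frac{7}{8} \gamma_{1} + \frac{7}{4} \gamma_{12} - \frac{5}{4} \gamma_{13} - \frac{7}{12} \gamma_{23} - \frac{67}{2} \gamma_{123}
step 3: \frac{3223}{48} + \frac{7}{6} \gamma_{1} + \frac{53}{24} \gamma_{2} + \frac{7}{2} \gamma_{3} - \frac{7}{4} \gamma_{23}
step 4: -\frac{17}{120} \gamma_{1} + \frac{7}{30} \gamma_{2} - \frac{7}{36} \gamma_{3} + \frac{1051}{80} \gamma_{12} - \frac{16619}{1440} \gamma_{13} + \frac{769}{720} \gamma_{123}
Answer: -\frac{17}{120} \gamma_{1} + \frac{7}{30} \gamma_{2} - \frac{7}{36} \gamma_{3} + \frac{1051}{80} \gamma_{12} - \frac{16619}{1440} \gamma_{13} + \frac{769}{720} \gamma_{123}


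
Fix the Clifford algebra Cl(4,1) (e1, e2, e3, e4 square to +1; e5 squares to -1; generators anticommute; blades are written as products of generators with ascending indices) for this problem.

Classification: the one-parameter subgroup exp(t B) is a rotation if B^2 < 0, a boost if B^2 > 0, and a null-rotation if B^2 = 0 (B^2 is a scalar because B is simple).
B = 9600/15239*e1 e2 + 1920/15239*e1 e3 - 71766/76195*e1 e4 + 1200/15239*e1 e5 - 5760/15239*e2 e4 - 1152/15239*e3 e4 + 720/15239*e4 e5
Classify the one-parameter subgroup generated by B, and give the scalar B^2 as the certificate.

B^2 term by term: the squares give (9600/15239)^2*(e1 e2)^2 + (1920/15239)^2*(e1 e3)^2 + (-71766/76195)^2*(e1 e4)^2 + (1200/15239)^2*(e1 e5)^2 + (-5760/15239)^2*(e2 e4)^2 + (-1152/15239)^2*(e3 e4)^2 + (720/15239)^2*(e4 e5)^2 = 92160000/232227121*(-1) + 3686400/232227121*(-1) + 5150358756/5805678025*(-1) + 1440000/232227121*(+1) + 33177600/232227121*(-1) + 1327104/232227121*(-1) + 518400/232227121*(+1) = -36/25 (each basis 2-blade squares to minus the product of its generators' squares); cross terms between blades sharing an index anticommute and cancel; the commuting (index-disjoint) pairs give grade-4 terms 2*c*c'*(blade product), which cancel blade by blade — e1 e2 e3 e4: -22118400/232227121 + 22118400/232227121 = 0; e1 e2 e4 e5: 13824000/232227121 - 13824000/232227121 = 0; e1 e3 e4 e5: 2764800/232227121 - 2764800/232227121 = 0 — confirming B is simple. So B^2 = -36/25.
Answer: rotation, certificate B^2 = -36/25. The invariant at work: B^2 = -36/25 is unchanged by conjugation, hence its sign classifies the subgroup whatever basis B is written in.


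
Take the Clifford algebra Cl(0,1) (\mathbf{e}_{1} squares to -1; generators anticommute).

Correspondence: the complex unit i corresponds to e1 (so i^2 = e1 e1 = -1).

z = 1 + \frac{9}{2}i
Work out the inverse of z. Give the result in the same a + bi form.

In blades: z = 1 + \frac{9}{2} e_{1}.
With qbar = 1 - \frac{9}{2} e_{1} (scalar fixed, mapped units negated), z qbar = \frac{85}{4} (the sum of squared coefficients), so z^-1 = qbar / (\frac{85}{4}) = \frac{4}{85} - \frac{18}{85} e_{1}; translating back:
Answer: \frac{4}{85} - \frac{18}{85}i


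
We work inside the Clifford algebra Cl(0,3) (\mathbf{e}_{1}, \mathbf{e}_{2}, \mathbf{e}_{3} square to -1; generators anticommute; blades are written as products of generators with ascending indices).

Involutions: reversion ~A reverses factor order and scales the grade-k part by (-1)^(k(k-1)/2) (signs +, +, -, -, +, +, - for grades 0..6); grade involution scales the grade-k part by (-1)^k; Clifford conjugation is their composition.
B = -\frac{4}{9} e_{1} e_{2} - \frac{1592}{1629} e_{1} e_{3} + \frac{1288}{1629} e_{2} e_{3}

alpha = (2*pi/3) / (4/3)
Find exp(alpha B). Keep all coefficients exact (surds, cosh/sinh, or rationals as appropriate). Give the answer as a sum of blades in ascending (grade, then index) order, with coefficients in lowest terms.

B^2 term by term: the squares give (-\frac{4}{9})^2*(e_{1} e_{2})^2 + (-\frac{1592}{1629})^2*(e_{1} e_{3})^2 + (\frac{1288}{1629})^2*(e_{2} e_{3})^2 = \frac{16}{81}*(-1) + \frac{2534464}{2653641}*(-1) + \frac{1658944}{2653641}*(-1) = -\frac{16}{9} (each basis 2-blade squares to minus the product of its generators' squares); cross terms between blades sharing an index anticommute and cancel. So B^2 = -\frac{16}{9}.
B^2 = -\frac{16}{9} — the negative square puts this in the circular regime; l = \frac{4}{3}, alpha*l = \frac{2 \pi}{3}, so exp(alpha B) = cos(\frac{2 \pi}{3}) + (sin(\frac{2 \pi}{3})/(\frac{4}{3}))*B = - \frac{1}{2} + (\frac{3 \sqrt{3}}{8})*B.
Answer: - \frac{1}{2} - \frac{\sqrt{3}}{6} e_{1} e_{2} - \frac{199 \sqrt{3}}{543} e_{1} e_{3} + \frac{161 \sqrt{3}}{543} e_{2} e_{3}
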